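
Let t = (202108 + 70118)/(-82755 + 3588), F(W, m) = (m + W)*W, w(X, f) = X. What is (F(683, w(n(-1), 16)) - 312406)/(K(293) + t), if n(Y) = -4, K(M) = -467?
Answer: -3994001539/12414405 ≈ -321.72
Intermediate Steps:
F(W, m) = W*(W + m) (F(W, m) = (W + m)*W = W*(W + m))
t = -90742/26389 (t = 272226/(-79167) = 272226*(-1/79167) = -90742/26389 ≈ -3.4386)
(F(683, w(n(-1), 16)) - 312406)/(K(293) + t) = (683*(683 - 4) - 312406)/(-467 - 90742/26389) = (683*679 - 312406)/(-12414405/26389) = (463757 - 312406)*(-26389/12414405) = 151351*(-26389/12414405) = -3994001539/12414405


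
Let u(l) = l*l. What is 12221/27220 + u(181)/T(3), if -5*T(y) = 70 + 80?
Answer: -89138779/81660 ≈ -1091.6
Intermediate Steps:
u(l) = l**2
T(y) = -30 (T(y) = -(70 + 80)/5 = -1/5*150 = -30)
12221/27220 + u(181)/T(3) = 12221/27220 + 181**2/(-30) = 12221*(1/27220) + 32761*(-1/30) = 12221/27220 - 32761/30 = -89138779/81660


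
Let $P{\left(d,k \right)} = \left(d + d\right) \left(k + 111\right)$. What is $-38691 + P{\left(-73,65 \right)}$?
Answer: $-64387$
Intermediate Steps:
$P{\left(d,k \right)} = 2 d \left(111 + k\right)$
$-38691 + P{\left(-73,65 \right)} = -38691 + 2 \left(-73\right) \left(111 + 65\right) = -38691 + 2 \left(-73\right) 176 = -38691 - 25696 = -64387$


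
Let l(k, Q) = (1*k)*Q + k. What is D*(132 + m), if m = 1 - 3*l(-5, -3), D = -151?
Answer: -15553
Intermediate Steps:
l(k, Q) = k + Q*k (l(k, Q) = k*Q + k = Q*k + k = k + Q*k)
m = -29 (m = 1 - (-15)*(1 - 3) = 1 - (-15)*(-2) = 1 - 3*10 = 1 - 30 = -29)
D*(132 + m) = -151*(132 - 29) = -151*103 = -15553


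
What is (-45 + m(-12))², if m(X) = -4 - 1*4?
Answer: 2809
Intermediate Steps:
m(X) = -8 (m(X) = -4 - 4 = -8)
(-45 + m(-12))² = (-45 - 8)² = (-53)² = 2809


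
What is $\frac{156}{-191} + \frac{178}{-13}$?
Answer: $- \frac{36026}{2483} \approx -14.509$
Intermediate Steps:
$\frac{156}{-191} + \frac{178}{-13} = 156 \left(- \frac{1}{191}\right) + 178 \left(- \frac{1}{13}\right) = - \frac{156}{191} - \frac{178}{13} = - \frac{36026}{2483}$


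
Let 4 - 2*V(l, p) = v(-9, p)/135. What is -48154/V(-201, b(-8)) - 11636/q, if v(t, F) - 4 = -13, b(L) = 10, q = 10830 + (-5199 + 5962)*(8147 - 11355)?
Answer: -1760178104042/74324657 ≈ -23682.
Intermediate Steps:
q = -2436874 (q = 10830 + 763*(-3208) = 10830 - 2447704 = -2436874)
v(t, F) = -9 (v(t, F) = 4 - 13 = -9)
V(l, p) = 61/30 (V(l, p) = 2 - (-9)/(2*135) = 2 - ½*(-1/15) = 2 + 1/30 = 61/30)
-48154/V(-201, b(-8)) - 11636/q = -48154/61/30 - 11636/(-2436874) = -48154*30/61 - 11636*(-1/2436874) = -1444620/61 + 5818/1218437 = -1760178104042/74324657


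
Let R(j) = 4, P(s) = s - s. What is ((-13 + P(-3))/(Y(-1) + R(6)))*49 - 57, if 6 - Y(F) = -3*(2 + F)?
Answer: -106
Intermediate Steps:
P(s) = 0
Y(F) = 12 + 3*F (Y(F) = 6 - (-3)*(2 + F) = 6 - (-6 - 3*F) = 6 + (6 + 3*F) = 12 + 3*F)
((-13 + P(-3))/(Y(-1) + R(6)))*49 - 57 = ((-13 + 0)/((12 + 3*(-1)) + 4))*49 - 57 = -13/((12 - 3) + 4)*49 - 57 = -13/(9 + 4)*49 - 57 = -13/13*49 - 57 = -13*1/13*49 - 57 = -1*49 - 57 = -49 - 57 = -106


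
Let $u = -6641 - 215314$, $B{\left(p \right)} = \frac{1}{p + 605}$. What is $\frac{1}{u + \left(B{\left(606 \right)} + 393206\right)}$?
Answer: $\frac{1211}{207384962} \approx 5.8394 \cdot 10^{-6}$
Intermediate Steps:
$B{\left(p \right)} = \frac{1}{605 + p}$
$u = -221955$ ($u = -6641 - 215314 = -221955$)
$\frac{1}{u + \left(B{\left(606 \right)} + 393206\right)} = \frac{1}{-221955 + \left(\frac{1}{605 + 606} + 393206\right)} = \frac{1}{-221955 + \left(\frac{1}{1211} + 393206\right)} = \frac{1}{-221955 + \frac{476172467}{1211}} = \frac{1}{\frac{207384962}{1211}} = \frac{1211}{207384962}$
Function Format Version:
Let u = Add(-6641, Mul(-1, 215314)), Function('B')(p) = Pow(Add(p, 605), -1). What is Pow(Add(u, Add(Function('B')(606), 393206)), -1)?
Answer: Rational(1211, 207384962) ≈ 5.8394e-6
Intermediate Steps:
Function('B')(p) = Pow(Add(605, p), -1)
u = -221955 (u = Add(-6641, -215314) = -221955)
Pow(Add(u, Add(Function('B')(606), 393206)), -1) = Pow(Add(-221955, Add(Pow(Add(605, 606), -1), 393206)), -1) = Pow(Add(-221955, Add(Pow(1211, -1), 393206)), -1) = Pow(Add(-221955, Add(Rational(1, 1211), 393206)), -1) = Pow(Add(-221955, Rational(476172467, 1211)), -1) = Pow(Rational(207384962, 1211), -1) = Rational(1211, 207384962)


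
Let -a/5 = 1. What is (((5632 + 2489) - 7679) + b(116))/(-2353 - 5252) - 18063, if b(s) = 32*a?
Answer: -45789799/2535 ≈ -18063.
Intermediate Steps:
a = -5 (a = -5*1 = -5)
b(s) = -160 (b(s) = 32*(-5) = -160)
(((5632 + 2489) - 7679) + b(116))/(-2353 - 5252) - 18063 = (((5632 + 2489) - 7679) - 160)/(-2353 - 5252) - 18063 = ((8121 - 7679) - 160)/(-7605) - 18063 = (442 - 160)*(-1/7605) - 18063 = 282*(-1/7605) - 18063 = -94/2535 - 18063 = -45789799/2535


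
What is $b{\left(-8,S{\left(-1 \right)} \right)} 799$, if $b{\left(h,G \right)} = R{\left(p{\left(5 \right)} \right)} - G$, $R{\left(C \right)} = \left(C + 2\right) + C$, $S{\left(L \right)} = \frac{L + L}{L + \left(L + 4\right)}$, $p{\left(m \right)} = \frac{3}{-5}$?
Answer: $\frac{7191}{5} \approx 1438.2$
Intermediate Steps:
$p{\left(m \right)} = - \frac{3}{5}$ ($p{\left(m \right)} = 3 \left(- \frac{1}{5}\right) = - \frac{3}{5}$)
$S{\left(L \right)} = \frac{2 L}{4 + 2 L}$ ($S{\left(L \right)} = \frac{2 L}{L + \left(4 + L\right)} = \frac{2 L}{4 + 2 L}$)
$R{\left(C \right)} = 2 + 2 C$ ($R{\left(C \right)} = \left(2 + C\right) + C = 2 + 2 C$)
$b{\left(h,G \right)} = \frac{4}{5} - G$ ($b{\left(h,G \right)} = \left(2 + 2 \left(- \frac{3}{5}\right)\right) - G = \left(2 - \frac{6}{5}\right) - G = \frac{4}{5} - G$)
$b{\left(-8,S{\left(-1 \right)} \right)} 799 = \left(\frac{4}{5} - - \frac{1}{2 - 1}\right) 799 = \left(\frac{4}{5} - - 1^{-1}\right) 799 = \left(\frac{4}{5} - \left(-1\right) 1\right) 799 = \left(\frac{4}{5} - -1\right) 799 = \left(\frac{4}{5} + 1\right) 799 = \frac{9}{5} \cdot 799 = \frac{7191}{5}$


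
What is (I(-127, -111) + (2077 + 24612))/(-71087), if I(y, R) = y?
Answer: -26562/71087 ≈ -0.37365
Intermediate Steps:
(I(-127, -111) + (2077 + 24612))/(-71087) = (-127 + (2077 + 24612))/(-71087) = (-127 + 26689)*(-1/71087) = 26562*(-1/71087) = -26562/71087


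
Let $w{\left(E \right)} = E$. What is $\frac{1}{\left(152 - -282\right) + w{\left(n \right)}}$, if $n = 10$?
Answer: $\frac{1}{444} \approx 0.0022523$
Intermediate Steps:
$\frac{1}{\left(152 - -282\right) + w{\left(n \right)}} = \frac{1}{\left(152 - -282\right) + 10} = \frac{1}{\left(152 + 282\right) + 10} = \frac{1}{434 + 10} = \frac{1}{444}$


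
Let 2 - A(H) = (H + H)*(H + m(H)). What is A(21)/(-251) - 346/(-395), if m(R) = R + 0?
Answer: 782836/99145 ≈ 7.8959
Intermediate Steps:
m(R) = R
A(H) = 2 - 4*H**2 (A(H) = 2 - (H + H)*(H + H) = 2 - 2*H*2*H = 2 - 4*H**2)
A(21)/(-251) - 346/(-395) = (2 - 4*21**2)/(-251) - 346/(-395) = (2 - 4*441)*(-1/251) - 346*(-1/395) = (2 - 1764)*(-1/251) + 346/395 = -1762*(-1/251) + 346/395 = 1762/251 + 346/395 = 782836/99145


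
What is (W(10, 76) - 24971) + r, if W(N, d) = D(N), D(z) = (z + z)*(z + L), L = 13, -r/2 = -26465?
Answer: 28419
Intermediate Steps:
r = 52930 (r = -2*(-26465) = 52930)
D(z) = 2*z*(13 + z) (D(z) = (z + z)*(z + 13) = (2*z)*(13 + z) = 2*z*(13 + z))
W(N, d) = 2*N*(13 + N)
(W(10, 76) - 24971) + r = (2*10*(13 + 10) - 24971) + 52930 = (2*10*23 - 24971) + 52930 = (460 - 24971) + 52930 = -24511 + 52930 = 28419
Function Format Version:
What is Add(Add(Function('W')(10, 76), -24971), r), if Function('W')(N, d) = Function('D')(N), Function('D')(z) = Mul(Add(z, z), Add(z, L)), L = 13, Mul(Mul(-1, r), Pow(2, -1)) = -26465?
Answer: 28419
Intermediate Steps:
r = 52930 (r = Mul(-2, -26465) = 52930)
Function('D')(z) = Mul(2, z, Add(13, z)) (Function('D')(z) = Mul(Add(z, z), Add(z, 13)) = Mul(Mul(2, z), Add(13, z)) = Mul(2, z, Add(13, z)))
Function('W')(N, d) = Mul(2, N, Add(13, N))
Add(Add(Function('W')(10, 76), -24971), r) = Add(Add(Mul(2, 10, Add(13, 10)), -24971), 52930) = Add(Add(Mul(2, 10, 23), -24971), 52930) = Add(Add(460, -24971), 52930) = Add(-24511, 52930) = 28419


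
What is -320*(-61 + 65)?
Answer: -1280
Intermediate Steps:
-320*(-61 + 65) = -320*4 = -1280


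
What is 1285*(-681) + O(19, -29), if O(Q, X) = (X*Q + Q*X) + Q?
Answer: -876168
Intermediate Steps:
O(Q, X) = Q + 2*Q*X (O(Q, X) = (Q*X + Q*X) + Q = 2*Q*X + Q = Q + 2*Q*X)
1285*(-681) + O(19, -29) = 1285*(-681) + 19*(1 + 2*(-29)) = -875085 + 19*(1 - 58) = -875085 + 19*(-57) = -875085 - 1083 = -876168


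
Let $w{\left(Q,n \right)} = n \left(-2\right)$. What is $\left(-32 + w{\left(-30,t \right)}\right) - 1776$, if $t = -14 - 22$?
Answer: $-1736$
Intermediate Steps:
$t = -36$ ($t = -14 - 22 = -36$)
$w{\left(Q,n \right)} = - 2 n$
$\left(-32 + w{\left(-30,t \right)}\right) - 1776 = \left(-32 - -72\right) - 1776 = \left(-32 + 72\right) - 1776 = 40 - 1776 = -1736$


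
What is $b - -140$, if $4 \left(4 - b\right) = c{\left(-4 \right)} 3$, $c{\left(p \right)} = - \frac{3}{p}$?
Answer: $\frac{2295}{16} \approx 143.44$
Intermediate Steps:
$b = \frac{55}{16}$ ($b = 4 - \frac{- \frac{3}{-4} \cdot 3}{4} = 4 - \frac{\left(-3\right) \left(- \frac{1}{4}\right) 3}{4} = 4 - \frac{\frac{3}{4} \cdot 3}{4} = 4 - \frac{9}{16} = \frac{55}{16} \approx 3.4375$)
$b - -140 = \frac{55}{16} - -140 = \frac{55}{16} + 140 = \frac{2295}{16}$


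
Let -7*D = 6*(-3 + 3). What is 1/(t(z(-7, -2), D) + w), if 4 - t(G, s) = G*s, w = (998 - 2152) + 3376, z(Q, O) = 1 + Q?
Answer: 1/2226 ≈ 0.00044924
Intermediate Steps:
D = 0 (D = -6*(-3 + 3)/7 = -6*0/7 = -⅐*0 = 0)
w = 2222 (w = -1154 + 3376 = 2222)
t(G, s) = 4 - G*s
1/(t(z(-7, -2), D) + w) = 1/((4 - 1*(1 - 7)*0) + 2222) = 1/((4 - 1*(-6)*0) + 2222) = 1/((4 + 0) + 2222) = 1/(4 + 2222) = 1/2226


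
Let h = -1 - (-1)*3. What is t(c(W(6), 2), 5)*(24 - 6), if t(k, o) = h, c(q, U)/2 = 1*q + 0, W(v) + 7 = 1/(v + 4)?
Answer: 36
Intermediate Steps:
W(v) = -7 + 1/(4 + v) (W(v) = -7 + 1/(v + 4) = -7 + 1/(4 + v))
c(q, U) = 2*q (c(q, U) = 2*(1*q + 0) = 2*(q + 0) = 2*q)
h = 2 (h = -1 - 1*(-3) = -1 + 3 = 2)
t(k, o) = 2
t(c(W(6), 2), 5)*(24 - 6) = 2*(24 - 6) = 2*18 = 36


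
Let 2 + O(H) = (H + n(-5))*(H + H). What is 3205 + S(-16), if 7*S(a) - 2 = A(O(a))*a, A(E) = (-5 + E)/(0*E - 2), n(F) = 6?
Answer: 3563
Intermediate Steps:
O(H) = -2 + 2*H*(6 + H) (O(H) = -2 + (H + 6)*(H + H) = -2 + (6 + H)*(2*H) = -2 + 2*H*(6 + H))
A(E) = 5/2 - E/2 (A(E) = (-5 + E)/(0 - 2) = (-5 + E)/(-2) = (-5 + E)*(-½) = 5/2 - E/2)
S(a) = 2/7 + a*(7/2 - a² - 6*a)/7 (S(a) = 2/7 + ((5/2 - (-2 + 2*a² + 12*a)/2)*a)/7 = 2/7 + ((5/2 + (1 - a² - 6*a))*a)/7 = 2/7 + ((7/2 - a² - 6*a)*a)/7 = 2/7 + (a*(7/2 - a² - 6*a))/7 = 2/7 + a*(7/2 - a² - 6*a)/7)
3205 + S(-16) = 3205 + (2/7 - 1/14*(-16)*(-7 + 2*(-16)² + 12*(-16))) = 3205 + (2/7 - 1/14*(-16)*(-7 + 2*256 - 192)) = 3205 + (2/7 - 1/14*(-16)*(-7 + 512 - 192)) = 3205 + (2/7 - 1/14*(-16)*313) = 3205 + (2/7 + 2504/7) = 3205 + 358 = 3563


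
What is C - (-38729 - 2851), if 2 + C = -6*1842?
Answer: 30526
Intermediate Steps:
C = -11054 (C = -2 - 6*1842 = -2 - 11052 = -11054)
C - (-38729 - 2851) = -11054 - (-38729 - 2851) = -11054 - 1*(-41580) = -11054 + 41580 = 30526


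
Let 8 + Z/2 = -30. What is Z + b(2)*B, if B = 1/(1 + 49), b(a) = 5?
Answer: -759/10 ≈ -75.900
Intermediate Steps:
Z = -76 (Z = -16 + 2*(-30) = -16 - 60 = -76)
B = 1/50 ≈ 0.020000
Z + b(2)*B = -76 + 5*(1/50) = -76 + ⅒ = -759/10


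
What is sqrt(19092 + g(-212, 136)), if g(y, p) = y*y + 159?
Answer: sqrt(64195) ≈ 253.37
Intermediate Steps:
g(y, p) = 159 + y**2 (g(y, p) = y**2 + 159 = 159 + y**2)
sqrt(19092 + g(-212, 136)) = sqrt(19092 + (159 + (-212)**2)) = sqrt(19092 + (159 + 44944)) = sqrt(19092 + 45103) = sqrt(64195)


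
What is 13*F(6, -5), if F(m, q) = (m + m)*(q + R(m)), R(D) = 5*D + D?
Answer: 4836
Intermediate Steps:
R(D) = 6*D
F(m, q) = 2*m*(q + 6*m) (F(m, q) = (m + m)*(q + 6*m) = (2*m)*(q + 6*m) = 2*m*(q + 6*m))
13*F(6, -5) = 13*(2*6*(-5 + 6*6)) = 13*(2*6*(-5 + 36)) = 13*(2*6*31) = 13*372 = 4836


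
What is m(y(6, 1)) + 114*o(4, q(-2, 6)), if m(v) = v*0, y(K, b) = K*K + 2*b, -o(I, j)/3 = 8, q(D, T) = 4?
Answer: -2736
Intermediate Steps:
o(I, j) = -24 (o(I, j) = -3*8 = -24)
y(K, b) = K**2 + 2*b
m(v) = 0
m(y(6, 1)) + 114*o(4, q(-2, 6)) = 0 + 114*(-24) = 0 - 2736 = -2736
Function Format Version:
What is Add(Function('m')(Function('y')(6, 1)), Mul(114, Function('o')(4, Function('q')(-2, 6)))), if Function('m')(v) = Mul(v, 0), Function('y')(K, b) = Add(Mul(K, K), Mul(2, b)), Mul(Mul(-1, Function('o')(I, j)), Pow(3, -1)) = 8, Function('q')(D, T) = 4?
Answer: -2736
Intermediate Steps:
Function('o')(I, j) = -24 (Function('o')(I, j) = Mul(-3, 8) = -24)
Function('y')(K, b) = Add(Pow(K, 2), Mul(2, b))
Function('m')(v) = 0
Add(Function('m')(Function('y')(6, 1)), Mul(114, Function('o')(4, Function('q')(-2, 6)))) = Add(0, Mul(114, -24)) = Add(0, -2736) = -2736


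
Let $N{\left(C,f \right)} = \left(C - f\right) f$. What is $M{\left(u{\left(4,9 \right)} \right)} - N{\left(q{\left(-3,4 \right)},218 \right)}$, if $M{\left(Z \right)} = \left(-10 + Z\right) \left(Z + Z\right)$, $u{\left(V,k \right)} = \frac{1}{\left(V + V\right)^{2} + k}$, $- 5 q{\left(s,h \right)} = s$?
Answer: $\frac{1262784524}{26645} \approx 47393.0$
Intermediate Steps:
$q{\left(s,h \right)} = - \frac{s}{5}$
$u{\left(V,k \right)} = \frac{1}{k + 4 V^{2}}$ ($u{\left(V,k \right)} = \frac{1}{\left(2 V\right)^{2} + k} = \frac{1}{4 V^{2} + k} = \frac{1}{k + 4 V^{2}}$)
$N{\left(C,f \right)} = f \left(C - f\right)$
$M{\left(Z \right)} = 2 Z \left(-10 + Z\right)$ ($M{\left(Z \right)} = \left(-10 + Z\right) 2 Z = 2 Z \left(-10 + Z\right)$)
$M{\left(u{\left(4,9 \right)} \right)} - N{\left(q{\left(-3,4 \right)},218 \right)} = \frac{2 \left(-10 + \frac{1}{9 + 4 \cdot 4^{2}}\right)}{9 + 4 \cdot 4^{2}} - 218 \left(\left(- \frac{1}{5}\right) \left(-3\right) - 218\right) = \frac{2 \left(-10 + \frac{1}{9 + 4 \cdot 16}\right)}{9 + 4 \cdot 16} - 218 \left(\frac{3}{5} - 218\right) = \frac{2 \left(-10 + \frac{1}{9 + 64}\right)}{9 + 64} - 218 \left(- \frac{1087}{5}\right) = \frac{2 \left(-10 + \frac{1}{73}\right)}{73} - - \frac{236966}{5} = 2 \cdot \frac{1}{73} \left(-10 + \frac{1}{73}\right) + \frac{236966}{5} = 2 \cdot \frac{1}{73} \left(- \frac{729}{73}\right) + \frac{236966}{5} = - \frac{1458}{5329} + \frac{236966}{5} = \frac{1262784524}{26645}$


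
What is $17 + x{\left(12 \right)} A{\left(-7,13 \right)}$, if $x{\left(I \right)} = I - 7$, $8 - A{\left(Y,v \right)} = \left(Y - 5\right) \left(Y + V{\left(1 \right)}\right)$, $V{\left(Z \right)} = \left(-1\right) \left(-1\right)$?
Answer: $-303$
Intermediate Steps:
$V{\left(Z \right)} = 1$
$A{\left(Y,v \right)} = 8 - \left(1 + Y\right) \left(-5 + Y\right)$ ($A{\left(Y,v \right)} = 8 - \left(Y - 5\right) \left(Y + 1\right) = 8 - \left(-5 + Y\right) \left(1 + Y\right) = 8 - \left(1 + Y\right) \left(-5 + Y\right)$)
$x{\left(I \right)} = -7 + I$ ($x{\left(I \right)} = I - 7 = -7 + I$)
$17 + x{\left(12 \right)} A{\left(-7,13 \right)} = 17 + \left(-7 + 12\right) \left(13 - \left(-7\right)^{2} + 4 \left(-7\right)\right) = 17 + 5 \left(13 - 49 - 28\right) = 17 + 5 \left(-64\right) = 17 - 320 = -303$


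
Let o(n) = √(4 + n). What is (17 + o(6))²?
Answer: (17 + √10)² ≈ 406.52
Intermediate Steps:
(17 + o(6))² = (17 + √(4 + 6))² = (17 + √10)²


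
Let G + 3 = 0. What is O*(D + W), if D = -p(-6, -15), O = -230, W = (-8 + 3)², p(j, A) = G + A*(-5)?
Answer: 10810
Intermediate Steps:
G = -3 (G = -3 + 0 = -3)
p(j, A) = -3 - 5*A (p(j, A) = -3 + A*(-5) = -3 - 5*A)
W = 25 (W = (-5)² = 25)
D = -72 (D = -(-3 - 5*(-15)) = -(-3 + 75) = -1*72 = -72)
O*(D + W) = -230*(-72 + 25) = -230*(-47) = 10810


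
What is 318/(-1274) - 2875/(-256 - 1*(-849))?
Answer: -1925662/377741 ≈ -5.0978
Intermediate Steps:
318/(-1274) - 2875/(-256 - 1*(-849)) = 318*(-1/1274) - 2875/(-256 + 849) = -159/637 - 2875/593 = -1925662/377741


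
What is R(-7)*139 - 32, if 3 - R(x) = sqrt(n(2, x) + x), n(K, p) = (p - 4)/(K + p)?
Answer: 385 - 278*I*sqrt(30)/5 ≈ 385.0 - 304.53*I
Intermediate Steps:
n(K, p) = (-4 + p)/(K + p)
R(x) = 3 - sqrt(x + (-4 + x)/(2 + x)) (R(x) = 3 - sqrt((-4 + x)/(2 + x) + x) = 3 - sqrt(x + (-4 + x)/(2 + x)))
R(-7)*139 - 32 = (3 - sqrt((-4 - 7 - 7*(2 - 7))/(2 - 7)))*139 - 32 = (3 - sqrt((-4 - 7 - 7*(-5))/(-5)))*139 - 32 = (3 - sqrt(-(-4 - 7 + 35)/5))*139 - 32 = (3 - sqrt(-1/5*24))*139 - 32 = (3 - sqrt(-24/5))*139 - 32 = (3 - 2*I*sqrt(30)/5)*139 - 32 = (417 - 278*I*sqrt(30)/5) - 32 = 385 - 278*I*sqrt(30)/5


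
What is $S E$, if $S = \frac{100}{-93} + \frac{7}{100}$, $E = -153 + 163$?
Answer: $- \frac{9349}{930} \approx -10.053$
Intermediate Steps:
$E = 10$
$S = - \frac{9349}{9300}$ ($S = 100 \left(- \frac{1}{93}\right) + 7 \cdot \frac{1}{100} = - \frac{100}{93} + \frac{7}{100} = - \frac{9349}{9300} \approx -1.0053$)
$S E = \left(- \frac{9349}{9300}\right) 10 = - \frac{9349}{930}$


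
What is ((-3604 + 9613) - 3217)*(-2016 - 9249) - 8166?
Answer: -31460046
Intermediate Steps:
((-3604 + 9613) - 3217)*(-2016 - 9249) - 8166 = (6009 - 3217)*(-11265) - 8166 = 2792*(-11265) - 8166 = -31451880 - 8166 = -31460046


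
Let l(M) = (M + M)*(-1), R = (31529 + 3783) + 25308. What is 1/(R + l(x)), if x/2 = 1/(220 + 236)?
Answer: 114/6910679 ≈ 1.6496e-5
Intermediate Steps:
x = 1/228 (x = 2/(220 + 236) = 2/456 = 2*(1/456) = 1/228 ≈ 0.0043860)
R = 60620 (R = 35312 + 25308 = 60620)
l(M) = -2*M (l(M) = (2*M)*(-1) = -2*M)
1/(R + l(x)) = 1/(60620 - 2*1/228) = 1/(60620 - 1/114) = 1/(6910679/114) = 114/6910679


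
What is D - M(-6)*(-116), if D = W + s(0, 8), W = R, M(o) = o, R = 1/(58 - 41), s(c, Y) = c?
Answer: -11831/17 ≈ -695.94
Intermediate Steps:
R = 1/17 ≈ 0.058824
W = 1/17 ≈ 0.058824
D = 1/17 (D = 1/17 + 0 = 1/17 ≈ 0.058824)
D - M(-6)*(-116) = 1/17 - 1*(-6)*(-116) = 1/17 + 6*(-116) = 1/17 - 696 = -11831/17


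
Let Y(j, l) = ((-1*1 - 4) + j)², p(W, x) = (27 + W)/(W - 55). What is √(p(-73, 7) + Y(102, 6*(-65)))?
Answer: 3*√66911/8 ≈ 97.002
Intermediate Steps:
p(W, x) = (27 + W)/(-55 + W)
Y(j, l) = (-5 + j)² (Y(j, l) = ((-1 - 4) + j)² = (-5 + j)²)
√(p(-73, 7) + Y(102, 6*(-65))) = √((27 - 73)/(-55 - 73) + (-5 + 102)²) = √(-46/(-128) + 97²) = √(-1/128*(-46) + 9409) = √(23/64 + 9409) = √(602199/64) = 3*√66911/8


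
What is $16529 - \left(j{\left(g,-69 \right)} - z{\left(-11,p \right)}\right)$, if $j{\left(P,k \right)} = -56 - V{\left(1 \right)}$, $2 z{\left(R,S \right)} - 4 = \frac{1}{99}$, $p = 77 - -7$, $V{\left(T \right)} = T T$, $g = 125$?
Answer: $\frac{3284425}{198} \approx 16588.0$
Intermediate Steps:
$V{\left(T \right)} = T^{2}$
$p = 84$ ($p = 77 + 7 = 84$)
$z{\left(R,S \right)} = \frac{397}{198}$ ($z{\left(R,S \right)} = 2 + \frac{1}{2 \cdot 99} = 2 + \frac{1}{2} \cdot \frac{1}{99} = 2 + \frac{1}{198} = \frac{397}{198}$)
$j{\left(P,k \right)} = -57$ ($j{\left(P,k \right)} = -56 - 1^{2} = -56 - 1 = -57$)
$16529 - \left(j{\left(g,-69 \right)} - z{\left(-11,p \right)}\right) = 16529 - \left(-57 - \frac{397}{198}\right) = 16529 - - \frac{11683}{198} = 16529 + \frac{11683}{198} = \frac{3284425}{198}$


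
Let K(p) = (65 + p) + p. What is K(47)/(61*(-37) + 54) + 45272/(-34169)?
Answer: -105167087/75274307 ≈ -1.3971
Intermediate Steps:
K(p) = 65 + 2*p
K(47)/(61*(-37) + 54) + 45272/(-34169) = (65 + 2*47)/(61*(-37) + 54) + 45272/(-34169) = (65 + 94)/(-2257 + 54) + 45272*(-1/34169) = 159/(-2203) - 45272/34169 = 159*(-1/2203) - 45272/34169 = -159/2203 - 45272/34169 = -105167087/75274307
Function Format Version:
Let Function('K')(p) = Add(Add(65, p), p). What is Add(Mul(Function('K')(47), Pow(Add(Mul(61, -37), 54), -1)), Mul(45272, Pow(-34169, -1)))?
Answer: Rational(-105167087, 75274307) ≈ -1.3971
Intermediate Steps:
Function('K')(p) = Add(65, Mul(2, p))
Add(Mul(Function('K')(47), Pow(Add(Mul(61, -37), 54), -1)), Mul(45272, Pow(-34169, -1))) = Add(Mul(Add(65, Mul(2, 47)), Pow(Add(Mul(61, -37), 54), -1)), Mul(45272, Pow(-34169, -1))) = Add(Mul(Add(65, 94), Pow(Add(-2257, 54), -1)), Mul(45272, Rational(-1, 34169))) = Add(Mul(159, Pow(-2203, -1)), Rational(-45272, 34169)) = Add(Mul(159, Rational(-1, 2203)), Rational(-45272, 34169)) = Add(Rational(-159, 2203), Rational(-45272, 34169)) = Rational(-105167087, 75274307)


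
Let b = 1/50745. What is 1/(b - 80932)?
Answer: -50745/4106894339 ≈ -1.2356e-5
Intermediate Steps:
b = 1/50745 ≈ 1.9706e-5
1/(b - 80932) = 1/(1/50745 - 80932) = 1/(-4106894339/50745) = -50745/4106894339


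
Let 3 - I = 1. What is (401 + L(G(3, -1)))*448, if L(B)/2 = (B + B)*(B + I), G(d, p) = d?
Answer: 206528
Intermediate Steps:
I = 2 (I = 3 - 1*1 = 3 - 1 = 2)
L(B) = 4*B*(2 + B) (L(B) = 2*((B + B)*(B + 2)) = 2*((2*B)*(2 + B)) = 2*(2*B*(2 + B)) = 4*B*(2 + B))
(401 + L(G(3, -1)))*448 = (401 + 4*3*(2 + 3))*448 = (401 + 4*3*5)*448 = (401 + 60)*448 = 461*448 = 206528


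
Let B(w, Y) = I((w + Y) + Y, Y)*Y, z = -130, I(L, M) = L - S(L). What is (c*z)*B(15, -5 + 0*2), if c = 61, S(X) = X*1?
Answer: 0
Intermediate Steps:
S(X) = X
I(L, M) = 0 (I(L, M) = L - L = 0)
B(w, Y) = 0 (B(w, Y) = 0*Y = 0)
(c*z)*B(15, -5 + 0*2) = (61*(-130))*0 = -7930*0 = 0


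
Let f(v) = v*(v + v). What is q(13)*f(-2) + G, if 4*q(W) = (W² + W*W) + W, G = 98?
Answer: 800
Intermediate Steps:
q(W) = W²/2 + W/4 (q(W) = ((W² + W*W) + W)/4 = ((W² + W²) + W)/4 = (2*W² + W)/4 = (W + 2*W²)/4 = W²/2 + W/4)
f(v) = 2*v² (f(v) = v*(2*v) = 2*v²)
q(13)*f(-2) + G = ((¼)*13*(1 + 2*13))*(2*(-2)²) + 98 = ((¼)*13*(1 + 26))*(2*4) + 98 = ((¼)*13*27)*8 + 98 = (351/4)*8 + 98 = 702 + 98 = 800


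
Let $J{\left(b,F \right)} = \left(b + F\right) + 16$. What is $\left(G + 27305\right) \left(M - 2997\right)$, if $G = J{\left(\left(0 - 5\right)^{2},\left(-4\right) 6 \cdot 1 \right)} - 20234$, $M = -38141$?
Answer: $-291586144$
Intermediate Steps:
$J{\left(b,F \right)} = 16 + F + b$ ($J{\left(b,F \right)} = \left(F + b\right) + 16 = 16 + F + b$)
$G = -20217$ ($G = \left(16 + \left(-4\right) 6 \cdot 1 + \left(0 - 5\right)^{2}\right) - 20234 = \left(16 - 24 + \left(-5\right)^{2}\right) - 20234 = \left(16 - 24 + 25\right) - 20234 = 17 - 20234 = -20217$)
$\left(G + 27305\right) \left(M - 2997\right) = \left(-20217 + 27305\right) \left(-38141 - 2997\right) = 7088 \left(-41138\right) = -291586144$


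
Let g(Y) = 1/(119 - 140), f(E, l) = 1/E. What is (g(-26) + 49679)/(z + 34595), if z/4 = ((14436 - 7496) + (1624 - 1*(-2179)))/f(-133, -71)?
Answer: -1043258/119294301 ≈ -0.0087453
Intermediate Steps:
g(Y) = -1/21 (g(Y) = 1/(-21) = -1/21)
z = -5715276 (z = 4*(((14436 - 7496) + (1624 - 1*(-2179)))/(1/(-133))) = 4*((6940 + (1624 + 2179))/(-1/133)) = 4*((6940 + 3803)*(-133)) = 4*(10743*(-133)) = 4*(-1428819) = -5715276)
(g(-26) + 49679)/(z + 34595) = (-1/21 + 49679)/(-5715276 + 34595) = (1043258/21)/(-5680681) = (1043258/21)*(-1/5680681) = -1043258/119294301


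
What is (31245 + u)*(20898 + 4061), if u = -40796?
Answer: -238383409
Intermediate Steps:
(31245 + u)*(20898 + 4061) = (31245 - 40796)*(20898 + 4061) = -9551*24959 = -238383409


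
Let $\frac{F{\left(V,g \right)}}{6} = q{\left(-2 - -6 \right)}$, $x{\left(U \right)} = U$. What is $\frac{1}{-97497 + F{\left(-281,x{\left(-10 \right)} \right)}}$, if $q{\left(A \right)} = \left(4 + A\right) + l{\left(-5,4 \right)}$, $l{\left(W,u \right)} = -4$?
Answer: $- \frac{1}{97473} \approx -1.0259 \cdot 10^{-5}$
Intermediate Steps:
$q{\left(A \right)} = A$ ($q{\left(A \right)} = \left(4 + A\right) - 4 = A$)
$F{\left(V,g \right)} = 24$ ($F{\left(V,g \right)} = 6 \left(-2 - -6\right) = 6 \left(-2 + 6\right) = 6 \cdot 4 = 24$)
$\frac{1}{-97497 + F{\left(-281,x{\left(-10 \right)} \right)}} = \frac{1}{-97497 + 24} = \frac{1}{-97473} = - \frac{1}{97473}$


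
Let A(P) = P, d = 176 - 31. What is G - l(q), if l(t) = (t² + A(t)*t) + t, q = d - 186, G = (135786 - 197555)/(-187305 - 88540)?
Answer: -916019476/275845 ≈ -3320.8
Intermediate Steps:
d = 145
G = 61769/275845 (G = -61769/(-275845) = -61769*(-1/275845) = 61769/275845 ≈ 0.22393)
q = -41 (q = 145 - 186 = -41)
l(t) = t + 2*t² (l(t) = (t² + t*t) + t = (t² + t²) + t = 2*t² + t = t + 2*t²)
G - l(q) = 61769/275845 - (-41)*(1 + 2*(-41)) = 61769/275845 - (-41)*(1 - 82) = 61769/275845 - (-41)*(-81) = 61769/275845 - 1*3321 = 61769/275845 - 3321 = -916019476/275845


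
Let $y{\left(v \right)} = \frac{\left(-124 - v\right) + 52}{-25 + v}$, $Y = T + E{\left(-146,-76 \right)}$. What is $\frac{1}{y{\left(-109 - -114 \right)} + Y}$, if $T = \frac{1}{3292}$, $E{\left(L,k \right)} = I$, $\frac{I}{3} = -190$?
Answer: $- \frac{4115}{2329706} \approx -0.0017663$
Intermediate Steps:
$I = -570$ ($I = 3 \left(-190\right) = -570$)
$E{\left(L,k \right)} = -570$
$T = \frac{1}{3292} \approx 0.00030377$
$Y = - \frac{1876439}{3292}$ ($Y = \frac{1}{3292} - 570 = - \frac{1876439}{3292} \approx -570.0$)
$y{\left(v \right)} = \frac{-72 - v}{-25 + v}$
$\frac{1}{y{\left(-109 - -114 \right)} + Y} = \frac{1}{\frac{-72 - \left(-109 - -114\right)}{-25 - -5} - \frac{1876439}{3292}} = \frac{1}{\frac{-72 - \left(-109 + 114\right)}{-25 + \left(-109 + 114\right)} - \frac{1876439}{3292}} = \frac{1}{\frac{-72 - 5}{-25 + 5} - \frac{1876439}{3292}} = \frac{1}{\frac{-72 - 5}{-20} - \frac{1876439}{3292}} = \frac{1}{\left(- \frac{1}{20}\right) \left(-77\right) - \frac{1876439}{3292}} = \frac{1}{\frac{77}{20} - \frac{1876439}{3292}} = \frac{1}{- \frac{2329706}{4115}} = - \frac{4115}{2329706}$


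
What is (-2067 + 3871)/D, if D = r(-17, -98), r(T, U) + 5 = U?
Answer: -1804/103 ≈ -17.515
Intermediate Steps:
r(T, U) = -5 + U
D = -103 (D = -5 - 98 = -103)
(-2067 + 3871)/D = (-2067 + 3871)/(-103) = 1804*(-1/103) = -1804/103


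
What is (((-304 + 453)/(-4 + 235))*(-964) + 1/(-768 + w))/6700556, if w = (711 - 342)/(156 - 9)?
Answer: -598628227/6450832978436 ≈ -9.2799e-5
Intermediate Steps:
w = 123/49 (w = 369/147 = 369*(1/147) = 123/49 ≈ 2.5102)
(((-304 + 453)/(-4 + 235))*(-964) + 1/(-768 + w))/6700556 = (((-304 + 453)/(-4 + 235))*(-964) + 1/(-768 + 123/49))/6700556 = ((149/231)*(-964) + 1/(-37509/49))*(1/6700556) = ((149*(1/231))*(-964) - 49/37509)*(1/6700556) = ((149/231)*(-964) - 49/37509)*(1/6700556) = (-143636/231 - 49/37509)*(1/6700556) = -598628227/962731*1/6700556 = -598628227/6450832978436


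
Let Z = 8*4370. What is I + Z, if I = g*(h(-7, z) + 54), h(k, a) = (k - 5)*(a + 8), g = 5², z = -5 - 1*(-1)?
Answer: 35110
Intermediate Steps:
z = -4 (z = -5 + 1 = -4)
g = 25
h(k, a) = (-5 + k)*(8 + a)
I = 150 (I = 25*((-40 - 5*(-4) + 8*(-7) - 4*(-7)) + 54) = 25*((-40 + 20 - 56 + 28) + 54) = 25*(-48 + 54) = 25*6 = 150)
Z = 34960
I + Z = 150 + 34960 = 35110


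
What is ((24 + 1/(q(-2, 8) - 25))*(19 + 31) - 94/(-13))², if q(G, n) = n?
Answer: 70834757904/48841 ≈ 1.4503e+6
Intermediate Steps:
((24 + 1/(q(-2, 8) - 25))*(19 + 31) - 94/(-13))² = ((24 + 1/(8 - 25))*(19 + 31) - 94/(-13))² = ((24 + 1/(-17))*50 - 94*(-1/13))² = ((24 - 1/17)*50 + 94/13)² = ((407/17)*50 + 94/13)² = (20350/17 + 94/13)² = (266148/221)² = 70834757904/48841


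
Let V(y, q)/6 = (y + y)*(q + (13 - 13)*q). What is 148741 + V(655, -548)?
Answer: -4158539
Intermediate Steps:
V(y, q) = 12*q*y (V(y, q) = 6*((y + y)*(q + (13 - 13)*q)) = 6*((2*y)*(q + 0*q)) = 6*((2*y)*(q + 0)) = 6*((2*y)*q) = 6*(2*q*y) = 12*q*y)
148741 + V(655, -548) = 148741 + 12*(-548)*655 = 148741 - 4307280 = -4158539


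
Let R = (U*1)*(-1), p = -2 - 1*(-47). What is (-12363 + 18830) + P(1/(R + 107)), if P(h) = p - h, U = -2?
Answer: 709807/109 ≈ 6512.0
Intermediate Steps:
p = 45 (p = -2 + 47 = 45)
R = 2 (R = -2*1*(-1) = -2*(-1) = 2)
P(h) = 45 - h
(-12363 + 18830) + P(1/(R + 107)) = (-12363 + 18830) + (45 - 1/(2 + 107)) = 6467 + (45 - 1/109) = 6467 + 4904/109 = 709807/109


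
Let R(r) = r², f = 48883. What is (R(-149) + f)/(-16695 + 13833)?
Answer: -35542/1431 ≈ -24.837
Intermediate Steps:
(R(-149) + f)/(-16695 + 13833) = ((-149)² + 48883)/(-16695 + 13833) = (22201 + 48883)/(-2862) = 71084*(-1/2862) = -35542/1431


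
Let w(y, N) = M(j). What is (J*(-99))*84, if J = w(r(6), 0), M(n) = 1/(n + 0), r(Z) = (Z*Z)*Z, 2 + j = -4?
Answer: 1386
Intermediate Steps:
j = -6 (j = -2 - 4 = -6)
r(Z) = Z³ (r(Z) = Z²*Z = Z³)
M(n) = 1/n
w(y, N) = -⅙ (w(y, N) = 1/(-6) = -⅙)
J = -⅙ ≈ -0.16667
(J*(-99))*84 = -⅙*(-99)*84 = (33/2)*84 = 1386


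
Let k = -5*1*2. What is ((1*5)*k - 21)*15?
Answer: -1065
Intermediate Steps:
k = -10 (k = -5*2 = -10)
((1*5)*k - 21)*15 = ((1*5)*(-10) - 21)*15 = (5*(-10) - 21)*15 = (-50 - 21)*15 = -71*15 = -1065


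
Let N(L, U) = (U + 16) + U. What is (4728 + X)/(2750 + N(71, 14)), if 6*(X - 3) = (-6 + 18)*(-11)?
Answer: 4709/2794 ≈ 1.6854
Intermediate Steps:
N(L, U) = 16 + 2*U (N(L, U) = (16 + U) + U = 16 + 2*U)
X = -19 (X = 3 + ((-6 + 18)*(-11))/6 = 3 + (12*(-11))/6 = 3 + (⅙)*(-132) = 3 - 22 = -19)
(4728 + X)/(2750 + N(71, 14)) = (4728 - 19)/(2750 + (16 + 2*14)) = 4709/(2750 + (16 + 28)) = 4709/(2750 + 44) = 4709/2794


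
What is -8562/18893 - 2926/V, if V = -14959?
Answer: -10399720/40374341 ≈ -0.25758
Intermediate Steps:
-8562/18893 - 2926/V = -8562/18893 - 2926/(-14959) = -8562*1/18893 - 2926*(-1/14959) = -8562/18893 + 418/2137 = -10399720/40374341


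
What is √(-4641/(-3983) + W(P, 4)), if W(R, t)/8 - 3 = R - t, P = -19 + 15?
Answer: I*√12573193/569 ≈ 6.2318*I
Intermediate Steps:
P = -4
W(R, t) = 24 - 8*t + 8*R (W(R, t) = 24 + 8*(R - t) = 24 + (-8*t + 8*R) = 24 - 8*t + 8*R)
√(-4641/(-3983) + W(P, 4)) = √(-4641/(-3983) + (24 - 8*4 + 8*(-4))) = √(-4641*(-1/3983) + (24 - 32 - 32)) = √(663/569 - 40) = √(-22097/569) = I*√12573193/569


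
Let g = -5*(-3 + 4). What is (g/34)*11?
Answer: -55/34 ≈ -1.6176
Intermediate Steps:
g = -5 (g = -5*1 = -5)
(g/34)*11 = -5/34*11 = -55/34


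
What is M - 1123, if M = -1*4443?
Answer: -5566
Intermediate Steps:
M = -4443
M - 1123 = -4443 - 1123 = -5566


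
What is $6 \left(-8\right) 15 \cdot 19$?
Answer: $-13680$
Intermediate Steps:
$6 \left(-8\right) 15 \cdot 19 = \left(-48\right) 15 \cdot 19 = \left(-720\right) 19 = -13680$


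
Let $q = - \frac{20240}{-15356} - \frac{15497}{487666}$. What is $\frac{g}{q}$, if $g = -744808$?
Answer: $- \frac{126762920806672}{218917907} \approx -5.7904 \cdot 10^{5}$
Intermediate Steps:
$q = \frac{218917907}{170195434}$ ($q = \left(-20240\right) \left(- \frac{1}{15356}\right) - \frac{15497}{487666} = \frac{460}{349} - \frac{15497}{487666} = \frac{218917907}{170195434} \approx 1.2863$)
$\frac{g}{q} = - \frac{744808}{\frac{218917907}{170195434}} = \left(-744808\right) \frac{170195434}{218917907} = - \frac{126762920806672}{218917907}$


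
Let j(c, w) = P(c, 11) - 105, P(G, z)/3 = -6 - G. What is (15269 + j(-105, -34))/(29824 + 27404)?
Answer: 15461/57228 ≈ 0.27016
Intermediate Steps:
P(G, z) = -18 - 3*G (P(G, z) = 3*(-6 - G) = -18 - 3*G)
j(c, w) = -123 - 3*c (j(c, w) = (-18 - 3*c) - 105 = -123 - 3*c)
(15269 + j(-105, -34))/(29824 + 27404) = (15269 + (-123 - 3*(-105)))/(29824 + 27404) = (15269 + (-123 + 315))/57228 = (15269 + 192)*(1/57228) = 15461*(1/57228) = 15461/57228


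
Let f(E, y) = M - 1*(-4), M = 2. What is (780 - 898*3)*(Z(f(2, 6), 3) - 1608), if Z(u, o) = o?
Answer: 3071970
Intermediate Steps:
f(E, y) = 6 (f(E, y) = 2 - 1*(-4) = 2 + 4 = 6)
(780 - 898*3)*(Z(f(2, 6), 3) - 1608) = (780 - 898*3)*(3 - 1608) = (780 - 2694)*(-1605) = -1914*(-1605) = 3071970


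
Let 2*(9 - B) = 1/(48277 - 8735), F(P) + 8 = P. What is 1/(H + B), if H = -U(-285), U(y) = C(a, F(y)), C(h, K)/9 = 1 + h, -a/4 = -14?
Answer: -79084/39858337 ≈ -0.0019841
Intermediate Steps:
F(P) = -8 + P
a = 56 (a = -4*(-14) = 56)
C(h, K) = 9 + 9*h (C(h, K) = 9*(1 + h) = 9 + 9*h)
U(y) = 513 (U(y) = 9 + 9*56 = 9 + 504 = 513)
B = 711755/79084 (B = 9 - 1/(2*(48277 - 8735)) = 9 - 1/2/39542 = 9 - 1/2*1/39542 = 9 - 1/79084 = 711755/79084 ≈ 9.0000)
H = -513 (H = -1*513 = -513)
1/(H + B) = 1/(-513 + 711755/79084) = 1/(-39858337/79084) = -79084/39858337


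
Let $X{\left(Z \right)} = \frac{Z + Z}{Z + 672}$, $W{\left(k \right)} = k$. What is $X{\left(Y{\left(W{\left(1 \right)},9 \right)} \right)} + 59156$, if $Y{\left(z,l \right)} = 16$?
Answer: $\frac{2543710}{43} \approx 59156.0$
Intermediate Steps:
$X{\left(Z \right)} = \frac{2 Z}{672 + Z}$
$X{\left(Y{\left(W{\left(1 \right)},9 \right)} \right)} + 59156 = 2 \cdot 16 \frac{1}{672 + 16} + 59156 = 2 \cdot 16 \cdot \frac{1}{688} + 59156 = \frac{2}{43} + 59156 = \frac{2543710}{43}$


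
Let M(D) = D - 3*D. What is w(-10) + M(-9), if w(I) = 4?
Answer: 22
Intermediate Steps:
M(D) = -2*D
w(-10) + M(-9) = 4 - 2*(-9) = 4 + 18 = 22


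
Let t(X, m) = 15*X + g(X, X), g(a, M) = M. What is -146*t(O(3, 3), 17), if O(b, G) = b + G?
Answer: -14016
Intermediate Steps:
O(b, G) = G + b
t(X, m) = 16*X (t(X, m) = 15*X + X = 16*X)
-146*t(O(3, 3), 17) = -2336*(3 + 3) = -2336*6 = -146*96 = -14016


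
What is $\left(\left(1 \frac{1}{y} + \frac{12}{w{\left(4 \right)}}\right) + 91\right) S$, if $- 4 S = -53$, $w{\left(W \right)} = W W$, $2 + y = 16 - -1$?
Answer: $\frac{291977}{240} \approx 1216.6$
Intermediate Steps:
$y = 15$ ($y = -2 + \left(16 - -1\right) = -2 + \left(16 + 1\right) = -2 + 17 = 15$)
$w{\left(W \right)} = W^{2}$
$S = \frac{53}{4}$ ($S = \left(- \frac{1}{4}\right) \left(-53\right) = \frac{53}{4} \approx 13.25$)
$\left(\left(1 \frac{1}{y} + \frac{12}{w{\left(4 \right)}}\right) + 91\right) S = \left(\left(1 \cdot \frac{1}{15} + \frac{12}{4^{2}}\right) + 91\right) \frac{53}{4} = \left(\left(1 \cdot \frac{1}{15} + \frac{12}{16}\right) + 91\right) \frac{53}{4} = \left(\left(\frac{1}{15} + 12 \cdot \frac{1}{16}\right) + 91\right) \frac{53}{4} = \left(\left(\frac{1}{15} + \frac{3}{4}\right) + 91\right) \frac{53}{4} = \left(\frac{49}{60} + 91\right) \frac{53}{4} = \frac{5509}{60} \cdot \frac{53}{4} = \frac{291977}{240}$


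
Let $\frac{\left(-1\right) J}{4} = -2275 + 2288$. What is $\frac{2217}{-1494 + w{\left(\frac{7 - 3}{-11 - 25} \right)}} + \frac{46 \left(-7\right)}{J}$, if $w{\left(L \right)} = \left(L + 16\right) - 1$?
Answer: $\frac{62479}{13312} \approx 4.6934$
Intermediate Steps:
$w{\left(L \right)} = 15 + L$ ($w{\left(L \right)} = \left(16 + L\right) - 1 = 15 + L$)
$J = -52$ ($J = - 4 \left(-2275 + 2288\right) = \left(-4\right) 13 = -52$)
$\frac{2217}{-1494 + w{\left(\frac{7 - 3}{-11 - 25} \right)}} + \frac{46 \left(-7\right)}{J} = \frac{2217}{-1494 + \left(15 + \frac{7 - 3}{-11 - 25}\right)} + \frac{46 \left(-7\right)}{-52} = \frac{2217}{-1494 + \left(15 + \frac{4}{-36}\right)} - - \frac{161}{26} = \frac{2217}{-1494 + \left(15 + 4 \left(- \frac{1}{36}\right)\right)} + \frac{161}{26} = \frac{2217}{-1494 + \left(15 - \frac{1}{9}\right)} + \frac{161}{26} = \frac{2217}{-1494 + \frac{134}{9}} + \frac{161}{26} = \frac{2217}{- \frac{13312}{9}} + \frac{161}{26} = 2217 \left(- \frac{9}{13312}\right) + \frac{161}{26} = - \frac{19953}{13312} + \frac{161}{26} = \frac{62479}{13312}$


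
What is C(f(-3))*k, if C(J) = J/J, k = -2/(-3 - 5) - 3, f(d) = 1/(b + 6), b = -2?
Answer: -11/4 ≈ -2.7500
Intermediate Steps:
f(d) = ¼ (f(d) = 1/(-2 + 6) = 1/4 = ¼)
k = -11/4 (k = -2/(-8) - 3 = -2*(-⅛) - 3 = ¼ - 3 = -11/4 ≈ -2.7500)
C(J) = 1
C(f(-3))*k = 1*(-11/4) = -11/4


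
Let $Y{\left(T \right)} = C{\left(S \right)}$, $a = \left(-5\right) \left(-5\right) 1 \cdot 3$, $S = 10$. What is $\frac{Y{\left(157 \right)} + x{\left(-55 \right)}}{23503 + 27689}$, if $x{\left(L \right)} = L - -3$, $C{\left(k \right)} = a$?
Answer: $\frac{23}{51192} \approx 0.00044929$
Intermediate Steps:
$a = 75$ ($a = 25 \cdot 1 \cdot 3 = 25 \cdot 3 = 75$)
$C{\left(k \right)} = 75$
$Y{\left(T \right)} = 75$
$x{\left(L \right)} = 3 + L$ ($x{\left(L \right)} = L + 3 = 3 + L$)
$\frac{Y{\left(157 \right)} + x{\left(-55 \right)}}{23503 + 27689} = \frac{75 + \left(3 - 55\right)}{23503 + 27689} = \frac{75 - 52}{51192} = 23 \cdot \frac{1}{51192} = \frac{23}{51192}$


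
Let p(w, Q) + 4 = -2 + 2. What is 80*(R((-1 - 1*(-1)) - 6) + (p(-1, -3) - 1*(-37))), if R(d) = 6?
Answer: 3120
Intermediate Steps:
p(w, Q) = -4 (p(w, Q) = -4 + (-2 + 2) = -4 + 0 = -4)
80*(R((-1 - 1*(-1)) - 6) + (p(-1, -3) - 1*(-37))) = 80*(6 + (-4 - 1*(-37))) = 80*(6 + (-4 + 37)) = 80*(6 + 33) = 80*39 = 3120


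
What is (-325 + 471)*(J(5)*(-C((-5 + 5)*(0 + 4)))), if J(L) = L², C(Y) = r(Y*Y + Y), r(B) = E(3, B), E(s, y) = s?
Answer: -10950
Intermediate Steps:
r(B) = 3
C(Y) = 3
(-325 + 471)*(J(5)*(-C((-5 + 5)*(0 + 4)))) = (-325 + 471)*(5²*(-1*3)) = 146*(25*(-3)) = 146*(-75) = -10950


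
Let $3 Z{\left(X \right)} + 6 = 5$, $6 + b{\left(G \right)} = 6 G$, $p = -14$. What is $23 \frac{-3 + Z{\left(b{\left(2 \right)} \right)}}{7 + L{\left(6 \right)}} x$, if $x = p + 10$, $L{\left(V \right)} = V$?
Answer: $\frac{920}{39} \approx 23.59$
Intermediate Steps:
$x = -4$ ($x = -14 + 10 = -4$)
$b{\left(G \right)} = -6 + 6 G$
$Z{\left(X \right)} = - \frac{1}{3}$ ($Z{\left(X \right)} = -2 + \frac{1}{3} \cdot 5 = -2 + \frac{5}{3} = - \frac{1}{3}$)
$23 \frac{-3 + Z{\left(b{\left(2 \right)} \right)}}{7 + L{\left(6 \right)}} x = 23 \frac{-3 - \frac{1}{3}}{7 + 6} \left(-4\right) = 23 \left(- \frac{10}{3 \cdot 13}\right) \left(-4\right) = 23 \left(\left(- \frac{10}{3}\right) \frac{1}{13}\right) \left(-4\right) = 23 \left(- \frac{10}{39}\right) \left(-4\right) = \left(- \frac{230}{39}\right) \left(-4\right) = \frac{920}{39}$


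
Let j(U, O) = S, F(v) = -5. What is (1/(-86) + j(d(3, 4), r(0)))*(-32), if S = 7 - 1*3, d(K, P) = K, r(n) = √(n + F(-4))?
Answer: -5488/43 ≈ -127.63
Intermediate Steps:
r(n) = √(-5 + n) (r(n) = √(n - 5) = √(-5 + n))
S = 4 (S = 7 - 3 = 4)
j(U, O) = 4
(1/(-86) + j(d(3, 4), r(0)))*(-32) = (1/(-86) + 4)*(-32) = (-1/86 + 4)*(-32) = (343/86)*(-32) = -5488/43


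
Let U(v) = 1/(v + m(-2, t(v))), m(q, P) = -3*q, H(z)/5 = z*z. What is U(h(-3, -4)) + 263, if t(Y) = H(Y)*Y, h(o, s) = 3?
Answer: 2368/9 ≈ 263.11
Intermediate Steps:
H(z) = 5*z² (H(z) = 5*(z*z) = 5*z²)
t(Y) = 5*Y³ (t(Y) = (5*Y²)*Y = 5*Y³)
U(v) = 1/(6 + v) (U(v) = 1/(v - 3*(-2)) = 1/(v + 6) = 1/(6 + v))
U(h(-3, -4)) + 263 = 1/(6 + 3) + 263 = 1/9 + 263 = ⅑ + 263 = 2368/9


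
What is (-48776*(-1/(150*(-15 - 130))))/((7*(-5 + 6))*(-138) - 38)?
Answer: 6097/2729625 ≈ 0.0022336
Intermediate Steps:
(-48776*(-1/(150*(-15 - 130))))/((7*(-5 + 6))*(-138) - 38) = (-48776/((-145*(-150))))/((7*1)*(-138) - 38) = (-48776/21750)/(7*(-138) - 38) = (-48776*1/21750)/(-966 - 38) = -24388/10875/(-1004) = -24388/10875*(-1/1004) = 6097/2729625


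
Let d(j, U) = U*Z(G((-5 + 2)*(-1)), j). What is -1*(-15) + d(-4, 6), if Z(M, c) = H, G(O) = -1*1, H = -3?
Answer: -3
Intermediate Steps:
G(O) = -1
Z(M, c) = -3
d(j, U) = -3*U (d(j, U) = U*(-3) = -3*U)
-1*(-15) + d(-4, 6) = -1*(-15) - 3*6 = 15 - 18 = -3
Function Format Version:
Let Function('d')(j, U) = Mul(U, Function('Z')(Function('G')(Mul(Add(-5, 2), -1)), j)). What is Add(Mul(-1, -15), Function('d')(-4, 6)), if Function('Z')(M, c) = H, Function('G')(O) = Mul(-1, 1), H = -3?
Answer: -3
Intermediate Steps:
Function('G')(O) = -1
Function('Z')(M, c) = -3
Function('d')(j, U) = Mul(-3, U) (Function('d')(j, U) = Mul(U, -3) = Mul(-3, U))
Add(Mul(-1, -15), Function('d')(-4, 6)) = Add(Mul(-1, -15), Mul(-3, 6)) = Add(15, -18) = -3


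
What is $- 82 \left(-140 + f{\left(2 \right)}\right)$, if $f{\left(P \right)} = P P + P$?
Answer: $10988$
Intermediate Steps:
$f{\left(P \right)} = P + P^{2}$ ($f{\left(P \right)} = P^{2} + P = P + P^{2}$)
$- 82 \left(-140 + f{\left(2 \right)}\right) = - 82 \left(-140 + 2 \left(1 + 2\right)\right) = - 82 \left(-140 + 2 \cdot 3\right) = - 82 \left(-140 + 6\right) = \left(-82\right) \left(-134\right) = 10988$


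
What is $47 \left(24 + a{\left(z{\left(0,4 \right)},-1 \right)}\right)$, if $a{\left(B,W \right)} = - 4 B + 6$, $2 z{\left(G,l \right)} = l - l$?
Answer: $1410$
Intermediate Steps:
$z{\left(G,l \right)} = 0$ ($z{\left(G,l \right)} = \frac{l - l}{2} = \frac{1}{2} \cdot 0 = 0$)
$a{\left(B,W \right)} = 6 - 4 B$
$47 \left(24 + a{\left(z{\left(0,4 \right)},-1 \right)}\right) = 47 \left(24 + \left(6 - 0\right)\right) = 47 \left(24 + \left(6 + 0\right)\right) = 47 \left(24 + 6\right) = 47 \cdot 30 = 1410$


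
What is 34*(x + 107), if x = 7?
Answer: 3876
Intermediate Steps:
34*(x + 107) = 34*(7 + 107) = 34*114 = 3876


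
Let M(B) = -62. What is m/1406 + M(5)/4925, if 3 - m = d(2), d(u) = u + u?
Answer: -92097/6924550 ≈ -0.013300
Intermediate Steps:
d(u) = 2*u
m = -1 (m = 3 - 2*2 = 3 - 1*4 = 3 - 4 = -1)
m/1406 + M(5)/4925 = -1/1406 - 62/4925 = -92097/6924550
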